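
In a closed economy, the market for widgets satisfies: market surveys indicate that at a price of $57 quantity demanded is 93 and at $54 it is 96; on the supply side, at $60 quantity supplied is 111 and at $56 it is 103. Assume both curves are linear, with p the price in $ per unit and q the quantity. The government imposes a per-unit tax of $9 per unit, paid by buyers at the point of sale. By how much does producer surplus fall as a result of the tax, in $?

Demand slope: (96 − 93)/(54 − 57) = -1, so qd = 150 − p.
Supply slope: (103 − 111)/(56 − 60) = 2, so qs = 2p − 9.
Without the tax, 150 − p = 2p − 9 gives 3p = 159, so p* = $53 and q* = 97.
With the tax collected from buyers, demand (in seller-price terms) shifts: qd = 150 − (p + 9).
New equilibrium: buyers pay $59, suppliers receive $50, q = 91. (Wedge: pb − ps = 9.)
ΔPS is the trapezoid between Q = 91 and Q = 97 of height $3: ½ · (97 + 91) · 3 = $282.

Producer surplus falls by $282.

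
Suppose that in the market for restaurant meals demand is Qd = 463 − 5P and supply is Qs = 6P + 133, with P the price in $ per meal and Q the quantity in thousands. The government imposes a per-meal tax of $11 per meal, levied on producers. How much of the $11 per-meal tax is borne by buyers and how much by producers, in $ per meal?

Buyers bear $6 per meal; producers bear $5 per meal.

Without the tax, 463 − 5P = 6P + 133 gives 11P = 330, so P* = $30 and Q* = 313.
With the tax collected from producers, supply shifts: Qs = 6(P − 11) + 133.
New equilibrium: buyers pay $36, producers receive $25, Q = 283. (Wedge: Pb − Ps = 11.)
Burden on buyers: $6; on producers: $5. (They sum to $11.)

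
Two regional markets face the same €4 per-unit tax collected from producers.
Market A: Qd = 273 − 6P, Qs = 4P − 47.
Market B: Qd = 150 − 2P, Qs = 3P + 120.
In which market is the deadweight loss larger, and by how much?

Market A: pre-tax P* = €32, Q* = 81; post-tax Q = 71.4; deadweight loss = €19.2.
Market B: pre-tax P* = €6, Q* = 138; post-tax Q = 133.2; deadweight loss = €9.6.
Difference: €19.2 vs €9.6 → market A is larger by €9.6.

Market A, by €9.6.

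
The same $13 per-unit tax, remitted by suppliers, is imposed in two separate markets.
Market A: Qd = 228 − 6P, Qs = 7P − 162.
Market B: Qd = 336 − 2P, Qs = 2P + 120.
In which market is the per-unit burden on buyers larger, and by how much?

Market A: pre-tax P* = $30, Q* = 48; post-tax Q = 6; per-unit burden on buyers = $7.
Market B: pre-tax P* = $54, Q* = 228; post-tax Q = 215; per-unit burden on buyers = $6.5.
Difference: $7 vs $6.5 → market A is larger by $0.5.

Market A, by $0.5.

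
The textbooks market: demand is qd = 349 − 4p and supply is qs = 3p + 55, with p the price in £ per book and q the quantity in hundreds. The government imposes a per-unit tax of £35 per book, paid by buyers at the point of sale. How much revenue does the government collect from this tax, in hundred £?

Before the tax: set 349 − 4p = 3p + 55 → p* = £42, q* = 181.
With the tax collected from buyers, demand (in seller-price terms) shifts: qd = 349 − 4(p + 35).
New equilibrium: buyers pay £57, suppliers receive £22, q = 121. (Wedge: pb − ps = 35.)
Revenue = t · Q = 35 · 121 = £4235.

Tax revenue = £4235 hundred.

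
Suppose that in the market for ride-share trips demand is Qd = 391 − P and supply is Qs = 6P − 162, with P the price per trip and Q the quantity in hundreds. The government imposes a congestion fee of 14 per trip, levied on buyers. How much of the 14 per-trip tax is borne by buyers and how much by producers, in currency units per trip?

Without the tax, 391 − P = 6P − 162 gives 7P = 553, so P* = 79 and Q* = 312.
With the tax collected from buyers, demand (in seller-price terms) shifts: Qd = 391 − (P + 14).
New equilibrium: buyers pay 91, producers receive 77, Q = 300. (Wedge: Pb − Ps = 14.)
Burden on buyers: 12; on producers: 2. (They sum to 14.)
The less price-elastic side of the market bears the larger share of a per-unit tax.

Buyers bear 12 per trip; producers bear 2 per trip.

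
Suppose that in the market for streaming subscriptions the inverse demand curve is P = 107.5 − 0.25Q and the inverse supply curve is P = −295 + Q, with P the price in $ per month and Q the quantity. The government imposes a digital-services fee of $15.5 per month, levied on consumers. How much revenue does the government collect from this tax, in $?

Tax revenue = $4798.8.

Inverting to Q(P) form: Qd = 430 − 4P; Qs = P + 295.
Without the tax, 430 − 4P = P + 295 gives 5P = 135, so P* = $27 and Q* = 322.
With the tax collected from consumers, demand (in seller-price terms) shifts: Qd = 430 − 4(P + 15.5).
Solving gives Q = 309.6 with consumers paying $30.1 and producers receiving $14.6 (the $15.5 wedge).
Revenue = t · Q = 15.5 · 309.6 = $4798.8.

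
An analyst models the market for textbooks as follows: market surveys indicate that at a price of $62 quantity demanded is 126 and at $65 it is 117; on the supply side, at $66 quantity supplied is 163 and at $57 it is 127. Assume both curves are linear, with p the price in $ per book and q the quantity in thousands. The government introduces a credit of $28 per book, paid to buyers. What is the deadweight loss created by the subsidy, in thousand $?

Deadweight loss = $672 thousand.

Demand slope: (117 − 126)/(65 − 62) = -3, so qd = 312 − 3p.
Supply slope: (127 − 163)/(57 − 66) = 4, so qs = 4p − 101.
Without the subsidy, 312 − 3p = 4p − 101 gives 7p = 413, so p* = $59 and q* = 135.
With a per-unit subsidy paid to buyers, each effectively pays p − 28, so demand becomes qd = 312 − 3(p − 28).
Solving gives q = 183 with buyers paying $43 and sellers receiving $71 (the $28 wedge).
Quantity rises by |ΔQ| = |135 − 183| = 48.
DWL = ½ · t · |ΔQ| = ½ · 28 · 48 = $672.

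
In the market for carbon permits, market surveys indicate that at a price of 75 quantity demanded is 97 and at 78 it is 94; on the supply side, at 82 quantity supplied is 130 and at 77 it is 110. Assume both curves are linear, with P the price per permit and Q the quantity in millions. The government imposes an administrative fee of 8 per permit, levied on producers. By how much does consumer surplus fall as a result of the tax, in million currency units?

Consumer surplus falls by 606.72 million.

Demand slope: (94 − 97)/(78 − 75) = -1, so Qd = 172 − P.
Supply slope: (110 − 130)/(77 − 82) = 4, so Qs = 4P − 198.
Before the tax: set 172 − P = 4P − 198 → P* = 74, Q* = 98.
With the tax collected from producers, supply shifts: Qs = 4(P − 8) − 198.
New equilibrium: consumers pay 80.4, producers receive 72.4, Q = 91.6. (Wedge: Pb − Ps = 8.)
ΔCS is the trapezoid between Q = 91.6 and Q = 98 of height 6.4: ½ · (98 + 91.6) · 6.4 = 606.72.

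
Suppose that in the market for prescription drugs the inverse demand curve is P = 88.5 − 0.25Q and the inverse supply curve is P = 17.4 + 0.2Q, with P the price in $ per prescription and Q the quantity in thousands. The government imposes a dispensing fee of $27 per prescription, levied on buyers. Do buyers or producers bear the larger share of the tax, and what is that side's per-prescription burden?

Rewrite in direct form: Qd = 354 − 4P and Qs = 5P − 87.
Before the tax: set 354 − 4P = 5P − 87 → P* = $49, Q* = 158.
With the tax collected from buyers, demand (in seller-price terms) shifts: Qd = 354 − 4(P + 27).
Solving gives Q = 98 with buyers paying $64 and producers receiving $37 (the $27 wedge).
Per-prescription burden: buyers $15, producers $12.
Buyers take the larger share because demand is less price-elastic here (demand slope 4 vs supply slope 5).
The less price-elastic side of the market bears the larger share of a per-unit tax.

Buyers bear the larger share: $15 per prescription.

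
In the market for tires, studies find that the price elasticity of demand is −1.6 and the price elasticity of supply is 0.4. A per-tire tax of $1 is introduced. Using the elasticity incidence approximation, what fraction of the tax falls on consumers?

Incidence ratio: consumers' share ≈ εs / (εs + |εd|) = 0.4 / (0.4 + 1.6) = 0.2.
Supply is the less elastic side, so consumers bear the smaller share.

Consumers' share ≈ 0.2.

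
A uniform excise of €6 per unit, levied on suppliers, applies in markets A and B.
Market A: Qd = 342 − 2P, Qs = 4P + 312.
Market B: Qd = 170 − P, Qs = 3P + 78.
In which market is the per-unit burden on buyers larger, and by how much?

Market B, by €0.5.

Market A: pre-tax P* = €5, Q* = 332; post-tax Q = 324; per-unit burden on buyers = €4.
Market B: pre-tax P* = €23, Q* = 147; post-tax Q = 142.5; per-unit burden on buyers = €4.5.
Difference: €4 vs €4.5 → market B is larger by €0.5.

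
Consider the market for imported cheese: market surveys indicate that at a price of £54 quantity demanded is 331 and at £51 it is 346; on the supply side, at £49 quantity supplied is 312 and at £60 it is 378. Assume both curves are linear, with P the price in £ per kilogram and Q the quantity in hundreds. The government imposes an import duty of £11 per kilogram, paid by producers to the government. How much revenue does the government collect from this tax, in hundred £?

Demand slope: (346 − 331)/(51 − 54) = -5, so Qd = 601 − 5P.
Supply slope: (378 − 312)/(60 − 49) = 6, so Qs = 6P + 18.
Without the tax, 601 − 5P = 6P + 18 gives 11P = 583, so P* = £53 and Q* = 336.
With the tax collected from producers, supply shifts: Qs = 6(P − 11) + 18.
New equilibrium: consumers pay £59, producers receive £48, Q = 306. (Wedge: Pb − Ps = 11.)
Revenue = t · Q = 11 · 306 = £3366.

Tax revenue = £3366 hundred.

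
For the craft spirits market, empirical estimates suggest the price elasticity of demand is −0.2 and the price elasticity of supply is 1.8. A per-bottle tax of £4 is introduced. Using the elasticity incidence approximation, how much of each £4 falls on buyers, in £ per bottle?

Incidence ratio: buyers' share ≈ εs / (εs + |εd|) = 1.8 / (1.8 + 0.2) = 0.9.
So buyers bear ≈ 0.9 × £4 = £3.6; sellers bear £0.4.

Buyers bear ≈ £3.6 per bottle.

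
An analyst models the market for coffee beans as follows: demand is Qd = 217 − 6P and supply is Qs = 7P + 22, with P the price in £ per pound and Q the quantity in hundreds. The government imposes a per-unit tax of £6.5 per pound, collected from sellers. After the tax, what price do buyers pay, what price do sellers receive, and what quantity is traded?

Before the tax: set 217 − 6P = 7P + 22 → P* = £15, Q* = 127.
With the tax collected from sellers, supply shifts: Qs = 7(P − 6.5) + 22.
Solving gives Q = 106 with buyers paying £18.5 and sellers receiving £12 (the £6.5 wedge).

Buyers pay £18.5; sellers receive £12; quantity = 106.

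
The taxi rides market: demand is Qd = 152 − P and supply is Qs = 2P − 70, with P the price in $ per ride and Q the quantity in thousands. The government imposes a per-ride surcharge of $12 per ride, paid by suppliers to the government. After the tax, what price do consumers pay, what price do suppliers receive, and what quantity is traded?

Consumers pay $82; suppliers receive $70; quantity = 70.

Without the tax, 152 − P = 2P − 70 gives 3P = 222, so P* = $74 and Q* = 78.
With the tax collected from suppliers, supply shifts: Qs = 2(P − 12) − 70.
Solving gives Q = 70 with consumers paying $82 and suppliers receiving $70 (the $12 wedge).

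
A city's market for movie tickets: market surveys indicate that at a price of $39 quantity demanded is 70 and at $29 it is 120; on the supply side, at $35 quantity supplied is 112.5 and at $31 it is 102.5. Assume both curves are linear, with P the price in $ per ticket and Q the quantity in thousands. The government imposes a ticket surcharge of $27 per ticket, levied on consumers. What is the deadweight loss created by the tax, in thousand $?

Demand slope: (120 − 70)/(29 − 39) = -5, so Qd = 265 − 5P.
Supply slope: (102.5 − 112.5)/(31 − 35) = 2.5, so Qs = 2.5P + 25.
Without the tax, 265 − 5P = 2.5P + 25 gives 7.5P = 240, so P* = $32 and Q* = 105.
With the tax collected from consumers, demand (in seller-price terms) shifts: Qd = 265 − 5(P + 27).
Solving gives Q = 60 with consumers paying $41 and suppliers receiving $14 (the $27 wedge).
Quantity falls by |ΔQ| = |105 − 60| = 45.
DWL = ½ · t · |ΔQ| = ½ · 27 · 45 = $607.5.

Deadweight loss = $607.5 thousand.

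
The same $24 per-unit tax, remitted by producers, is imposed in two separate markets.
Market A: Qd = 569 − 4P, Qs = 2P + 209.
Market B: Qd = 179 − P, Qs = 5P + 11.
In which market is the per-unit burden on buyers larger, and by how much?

Market A: pre-tax P* = $60, Q* = 329; post-tax Q = 297; per-unit burden on buyers = $8.
Market B: pre-tax P* = $28, Q* = 151; post-tax Q = 131; per-unit burden on buyers = $20.
Difference: $8 vs $20 → market B is larger by $12.

Market B, by $12.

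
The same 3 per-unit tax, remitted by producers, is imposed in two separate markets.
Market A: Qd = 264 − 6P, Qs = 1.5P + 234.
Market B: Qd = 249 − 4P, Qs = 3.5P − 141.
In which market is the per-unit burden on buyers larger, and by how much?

Market B, by 0.8.

Market A: pre-tax P* = 4, Q* = 240; post-tax Q = 236.4; per-unit burden on buyers = 0.6.
Market B: pre-tax P* = 52, Q* = 41; post-tax Q = 35.4; per-unit burden on buyers = 1.4.
Difference: 0.6 vs 1.4 → market B is larger by 0.8.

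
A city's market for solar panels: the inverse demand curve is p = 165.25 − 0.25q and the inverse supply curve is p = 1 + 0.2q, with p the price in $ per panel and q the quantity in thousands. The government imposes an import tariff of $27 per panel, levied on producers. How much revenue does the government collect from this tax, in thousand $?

Rewrite in direct form: qd = 661 − 4p and qs = 5p − 5.
Without the tax, 661 − 4p = 5p − 5 gives 9p = 666, so p* = $74 and q* = 365.
With the tax collected from producers, supply shifts: qs = 5(p − 27) − 5.
Solving gives q = 305 with consumers paying $89 and producers receiving $62 (the $27 wedge).
Revenue = t · Q = 27 · 305 = $8235.

Tax revenue = $8235 thousand.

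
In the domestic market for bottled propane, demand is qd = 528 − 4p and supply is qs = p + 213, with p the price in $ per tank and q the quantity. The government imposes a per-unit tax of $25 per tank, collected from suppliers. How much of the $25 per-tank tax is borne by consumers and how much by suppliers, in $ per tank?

Consumers bear $5 per tank; suppliers bear $20 per tank.

Before the tax: set 528 − 4p = p + 213 → p* = $63, q* = 276.
With the tax collected from suppliers, supply shifts: qs = (p − 25) + 213.
New equilibrium: consumers pay $68, suppliers receive $43, q = 256. (Wedge: pb − ps = 25.)
Burden on consumers: $5; on suppliers: $20. (They sum to $25.)
The less price-elastic side of the market bears the larger share of a per-unit tax.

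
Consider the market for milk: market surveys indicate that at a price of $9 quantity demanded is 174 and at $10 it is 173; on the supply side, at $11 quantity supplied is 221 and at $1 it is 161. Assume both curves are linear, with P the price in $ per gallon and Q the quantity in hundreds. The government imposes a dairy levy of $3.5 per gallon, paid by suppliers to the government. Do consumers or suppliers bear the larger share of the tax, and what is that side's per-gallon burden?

Demand slope: (173 − 174)/(10 − 9) = -1, so Qd = 183 − P.
Supply slope: (161 − 221)/(1 − 11) = 6, so Qs = 6P + 155.
Without the tax, 183 − P = 6P + 155 gives 7P = 28, so P* = $4 and Q* = 179.
With the tax collected from suppliers, supply shifts: Qs = 6(P − 3.5) + 155.
New equilibrium: consumers pay $7, suppliers receive $3.5, Q = 176. (Wedge: Pb − Ps = 3.5.)
Per-gallon burden: consumers $3, suppliers $0.5.
Consumers take the larger share because demand is less price-elastic here (demand slope 1 vs supply slope 6).

Consumers bear the larger share: $3 per gallon.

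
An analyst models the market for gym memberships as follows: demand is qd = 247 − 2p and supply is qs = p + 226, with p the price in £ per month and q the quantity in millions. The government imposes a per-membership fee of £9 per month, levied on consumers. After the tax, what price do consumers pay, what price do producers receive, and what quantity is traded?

Consumers pay £10; producers receive £1; quantity = 227.

Before the tax: set 247 − 2p = p + 226 → p* = £7, q* = 233.
With the tax collected from consumers, demand (in seller-price terms) shifts: qd = 247 − 2(p + 9).
New equilibrium: consumers pay £10, producers receive £1, q = 227. (Wedge: pb − ps = 9.)
The less price-elastic side of the market bears the larger share of a per-unit tax.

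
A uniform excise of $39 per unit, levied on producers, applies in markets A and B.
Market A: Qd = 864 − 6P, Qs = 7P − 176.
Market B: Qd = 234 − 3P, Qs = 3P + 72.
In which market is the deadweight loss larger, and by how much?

Market A: pre-tax P* = $80, Q* = 384; post-tax Q = 258; deadweight loss = $2457.
Market B: pre-tax P* = $27, Q* = 153; post-tax Q = 94.5; deadweight loss = $1140.75.
Difference: $2457 vs $1140.75 → market A is larger by $1316.25.

Market A, by $1316.25.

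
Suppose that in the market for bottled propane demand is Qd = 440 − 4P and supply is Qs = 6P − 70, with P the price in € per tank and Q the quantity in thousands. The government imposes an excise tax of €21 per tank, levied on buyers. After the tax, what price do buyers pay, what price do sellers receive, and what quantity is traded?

Buyers pay €63.6; sellers receive €42.6; quantity = 185.6.

Without the tax, 440 − 4P = 6P − 70 gives 10P = 510, so P* = €51 and Q* = 236.
With the tax collected from buyers, demand (in seller-price terms) shifts: Qd = 440 − 4(P + 21).
New equilibrium: buyers pay €63.6, sellers receive €42.6, Q = 185.6. (Wedge: Pb − Ps = 21.)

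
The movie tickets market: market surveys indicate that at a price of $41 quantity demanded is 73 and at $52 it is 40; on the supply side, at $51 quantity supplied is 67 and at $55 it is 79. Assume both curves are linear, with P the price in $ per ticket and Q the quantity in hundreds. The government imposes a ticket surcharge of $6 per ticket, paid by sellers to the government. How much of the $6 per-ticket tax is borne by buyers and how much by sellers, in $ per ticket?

Buyers bear $3 per ticket; sellers bear $3 per ticket.

Demand slope: (40 − 73)/(52 − 41) = -3, so Qd = 196 − 3P.
Supply slope: (79 − 67)/(55 − 51) = 3, so Qs = 3P − 86.
Without the tax, 196 − 3P = 3P − 86 gives 6P = 282, so P* = $47 and Q* = 55.
With the tax collected from sellers, supply shifts: Qs = 3(P − 6) − 86.
New equilibrium: buyers pay $50, sellers receive $44, Q = 46. (Wedge: Pb − Ps = 6.)
Burden on buyers: $3; on sellers: $3. (They sum to $6.)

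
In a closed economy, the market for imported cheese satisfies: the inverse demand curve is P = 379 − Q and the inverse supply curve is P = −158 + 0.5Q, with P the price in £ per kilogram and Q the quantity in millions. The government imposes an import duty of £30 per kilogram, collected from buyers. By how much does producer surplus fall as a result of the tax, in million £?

Inverting to Q(P) form: Qd = 379 − P; Qs = 2P + 316.
Without the tax, 379 − P = 2P + 316 gives 3P = 63, so P* = £21 and Q* = 358.
With the tax collected from buyers, demand (in seller-price terms) shifts: Qd = 379 − (P + 30).
New equilibrium: buyers pay £41, suppliers receive £11, Q = 338. (Wedge: Pb − Ps = 30.)
ΔPS is the trapezoid between Q = 338 and Q = 358 of height £10: ½ · (358 + 338) · 10 = £3480.

Producer surplus falls by £3480 million.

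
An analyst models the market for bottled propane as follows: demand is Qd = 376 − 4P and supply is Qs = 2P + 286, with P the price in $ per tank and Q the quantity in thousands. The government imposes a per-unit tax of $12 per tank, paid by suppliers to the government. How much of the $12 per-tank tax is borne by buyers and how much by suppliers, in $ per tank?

Buyers bear $4 per tank; suppliers bear $8 per tank.

Before the tax: set 376 − 4P = 2P + 286 → P* = $15, Q* = 316.
With the tax collected from suppliers, supply shifts: Qs = 2(P − 12) + 286.
Solving gives Q = 300 with buyers paying $19 and suppliers receiving $7 (the $12 wedge).
Burden on buyers: $4; on suppliers: $8. (They sum to $12.)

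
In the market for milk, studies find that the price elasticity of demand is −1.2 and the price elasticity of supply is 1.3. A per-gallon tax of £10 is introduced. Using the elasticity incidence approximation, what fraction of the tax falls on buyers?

Incidence ratio: buyers' share ≈ εs / (εs + |εd|) = 1.3 / (1.3 + 1.2) = 0.52.
Supply is the more elastic side, so buyers bear the larger share.

Buyers' share ≈ 0.52.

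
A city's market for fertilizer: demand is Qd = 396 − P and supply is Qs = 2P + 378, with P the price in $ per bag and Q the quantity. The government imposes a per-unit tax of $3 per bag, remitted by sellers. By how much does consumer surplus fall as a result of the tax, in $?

Without the tax, 396 − P = 2P + 378 gives 3P = 18, so P* = $6 and Q* = 390.
With the tax collected from sellers, supply shifts: Qs = 2(P − 3) + 378.
New equilibrium: consumers pay $8, sellers receive $5, Q = 388. (Wedge: Pb − Ps = 3.)
ΔCS is the trapezoid between Q = 388 and Q = 390 of height $2: ½ · (390 + 388) · 2 = $778.

Consumer surplus falls by $778.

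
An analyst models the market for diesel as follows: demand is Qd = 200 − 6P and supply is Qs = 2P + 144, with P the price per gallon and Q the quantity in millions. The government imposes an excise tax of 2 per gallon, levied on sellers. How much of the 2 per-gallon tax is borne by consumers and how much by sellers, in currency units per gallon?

Consumers bear 0.5 per gallon; sellers bear 1.5 per gallon.

Without the tax, 200 − 6P = 2P + 144 gives 8P = 56, so P* = 7 and Q* = 158.
With the tax collected from sellers, supply shifts: Qs = 2(P − 2) + 144.
Solving gives Q = 155 with consumers paying 7.5 and sellers receiving 5.5 (the 2 wedge).
Burden on consumers: 0.5; on sellers: 1.5. (They sum to 2.)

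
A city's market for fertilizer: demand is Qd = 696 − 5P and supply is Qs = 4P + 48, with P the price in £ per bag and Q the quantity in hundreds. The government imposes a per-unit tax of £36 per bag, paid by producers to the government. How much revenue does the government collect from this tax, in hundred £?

Before the tax: set 696 − 5P = 4P + 48 → P* = £72, Q* = 336.
With the tax collected from producers, supply shifts: Qs = 4(P − 36) + 48.
New equilibrium: consumers pay £88, producers receive £52, Q = 256. (Wedge: Pb − Ps = 36.)
Revenue = t · Q = 36 · 256 = £9216.

Tax revenue = £9216 hundred.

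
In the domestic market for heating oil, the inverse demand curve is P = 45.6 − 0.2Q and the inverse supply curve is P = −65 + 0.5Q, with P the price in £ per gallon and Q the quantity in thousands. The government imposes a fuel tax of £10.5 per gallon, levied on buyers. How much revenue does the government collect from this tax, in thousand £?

Inverting to Q(P) form: Qd = 228 − 5P; Qs = 2P + 130.
Before the tax: set 228 − 5P = 2P + 130 → P* = £14, Q* = 158.
With the tax collected from buyers, demand (in seller-price terms) shifts: Qd = 228 − 5(P + 10.5).
Solving gives Q = 143 with buyers paying £17 and suppliers receiving £6.5 (the £10.5 wedge).
Revenue = t · Q = 10.5 · 143 = £1501.5.

Tax revenue = £1501.5 thousand.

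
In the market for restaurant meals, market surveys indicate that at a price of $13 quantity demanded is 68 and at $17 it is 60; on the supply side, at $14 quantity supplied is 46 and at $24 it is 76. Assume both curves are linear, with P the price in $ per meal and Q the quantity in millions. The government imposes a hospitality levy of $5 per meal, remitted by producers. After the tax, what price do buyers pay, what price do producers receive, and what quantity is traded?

Buyers pay $21; producers receive $16; quantity = 52.

Demand slope: (60 − 68)/(17 − 13) = -2, so Qd = 94 − 2P.
Supply slope: (76 − 46)/(24 − 14) = 3, so Qs = 3P + 4.
Without the tax, 94 − 2P = 3P + 4 gives 5P = 90, so P* = $18 and Q* = 58.
With the tax collected from producers, supply shifts: Qs = 3(P − 5) + 4.
Solving gives Q = 52 with buyers paying $21 and producers receiving $16 (the $5 wedge).
The less price-elastic side of the market bears the larger share of a per-unit tax.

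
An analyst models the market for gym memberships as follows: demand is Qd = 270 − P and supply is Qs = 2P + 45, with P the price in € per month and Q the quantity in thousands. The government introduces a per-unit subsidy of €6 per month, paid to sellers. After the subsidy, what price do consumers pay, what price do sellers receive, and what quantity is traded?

Consumers pay €71; sellers receive €77; quantity = 199.

Without the subsidy, 270 − P = 2P + 45 gives 3P = 225, so P* = €75 and Q* = 195.
With a per-unit subsidy paid to sellers, each receives P + 6 per unit sold, so supply becomes Qs = 2(P + 6) + 45.
Solving gives Q = 199 with consumers paying €71 and sellers receiving €77 (the €6 wedge).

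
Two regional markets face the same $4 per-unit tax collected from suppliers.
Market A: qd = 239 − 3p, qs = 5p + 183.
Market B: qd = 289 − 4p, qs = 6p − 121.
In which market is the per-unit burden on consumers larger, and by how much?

Market A, by $0.1.

Market A: pre-tax p* = $7, q* = 218; post-tax q = 210.5; per-unit burden on consumers = $2.5.
Market B: pre-tax p* = $41, q* = 125; post-tax q = 115.4; per-unit burden on consumers = $2.4.
Difference: $2.5 vs $2.4 → market A is larger by $0.1.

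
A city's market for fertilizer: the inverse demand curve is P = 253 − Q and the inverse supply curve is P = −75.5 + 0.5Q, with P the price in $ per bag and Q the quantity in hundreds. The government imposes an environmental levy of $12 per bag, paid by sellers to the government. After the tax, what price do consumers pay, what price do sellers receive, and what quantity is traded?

Consumers pay $42; sellers receive $30; quantity = 211.

Rewrite in direct form: Qd = 253 − P and Qs = 2P + 151.
Before the tax: set 253 − P = 2P + 151 → P* = $34, Q* = 219.
With the tax collected from sellers, supply shifts: Qs = 2(P − 12) + 151.
Solving gives Q = 211 with consumers paying $42 and sellers receiving $30 (the $12 wedge).
The less price-elastic side of the market bears the larger share of a per-unit tax.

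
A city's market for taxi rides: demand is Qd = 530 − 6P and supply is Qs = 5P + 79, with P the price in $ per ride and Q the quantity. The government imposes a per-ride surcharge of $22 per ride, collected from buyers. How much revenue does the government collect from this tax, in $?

Tax revenue = $4928.

Before the tax: set 530 − 6P = 5P + 79 → P* = $41, Q* = 284.
With the tax collected from buyers, demand (in seller-price terms) shifts: Qd = 530 − 6(P + 22).
New equilibrium: buyers pay $51, suppliers receive $29, Q = 224. (Wedge: Pb − Ps = 22.)
Revenue = t · Q = 22 · 224 = $4928.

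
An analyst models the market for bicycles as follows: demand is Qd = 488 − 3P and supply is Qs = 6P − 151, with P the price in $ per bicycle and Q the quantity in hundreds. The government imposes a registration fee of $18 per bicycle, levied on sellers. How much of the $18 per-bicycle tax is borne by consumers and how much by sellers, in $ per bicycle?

Consumers bear $12 per bicycle; sellers bear $6 per bicycle.

Before the tax: set 488 − 3P = 6P − 151 → P* = $71, Q* = 275.
With the tax collected from sellers, supply shifts: Qs = 6(P − 18) − 151.
New equilibrium: consumers pay $83, sellers receive $65, Q = 239. (Wedge: Pb − Ps = 18.)
Burden on consumers: $12; on sellers: $6. (They sum to $18.)
The less price-elastic side of the market bears the larger share of a per-unit tax.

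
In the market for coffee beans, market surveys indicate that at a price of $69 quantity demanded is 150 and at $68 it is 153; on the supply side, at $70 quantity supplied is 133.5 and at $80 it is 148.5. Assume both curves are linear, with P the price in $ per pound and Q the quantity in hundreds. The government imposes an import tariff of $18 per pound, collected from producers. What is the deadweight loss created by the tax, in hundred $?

Demand slope: (153 − 150)/(68 − 69) = -3, so Qd = 357 − 3P.
Supply slope: (148.5 − 133.5)/(80 − 70) = 1.5, so Qs = 1.5P + 28.5.
Without the tax, 357 − 3P = 1.5P + 28.5 gives 4.5P = 328.5, so P* = $73 and Q* = 138.
With the tax collected from producers, supply shifts: Qs = 1.5(P − 18) + 28.5.
New equilibrium: consumers pay $79, producers receive $61, Q = 120. (Wedge: Pb − Ps = 18.)
Quantity falls by |ΔQ| = |138 − 120| = 18.
DWL = ½ · t · |ΔQ| = ½ · 18 · 18 = $162.

Deadweight loss = $162 hundred.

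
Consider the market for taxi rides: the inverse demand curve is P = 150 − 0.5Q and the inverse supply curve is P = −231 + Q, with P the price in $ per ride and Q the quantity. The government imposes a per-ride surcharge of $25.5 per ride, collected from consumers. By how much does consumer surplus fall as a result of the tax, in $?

Inverting to Q(P) form: Qd = 300 − 2P; Qs = P + 231.
Without the tax, 300 − 2P = P + 231 gives 3P = 69, so P* = $23 and Q* = 254.
With the tax collected from consumers, demand (in seller-price terms) shifts: Qd = 300 − 2(P + 25.5).
Solving gives Q = 237 with consumers paying $31.5 and suppliers receiving $6 (the $25.5 wedge).
ΔCS is the trapezoid between Q = 237 and Q = 254 of height $8.5: ½ · (254 + 237) · 8.5 = $2086.75.

Consumer surplus falls by $2086.75.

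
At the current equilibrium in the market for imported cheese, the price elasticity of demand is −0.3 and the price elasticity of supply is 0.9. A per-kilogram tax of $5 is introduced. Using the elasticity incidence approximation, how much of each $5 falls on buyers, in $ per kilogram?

Incidence ratio: buyers' share ≈ εs / (εs + |εd|) = 0.9 / (0.9 + 0.3) = 0.75.
So buyers bear ≈ 0.75 × $5 = $3.75; producers bear $1.25.

Buyers bear ≈ $3.75 per kilogram.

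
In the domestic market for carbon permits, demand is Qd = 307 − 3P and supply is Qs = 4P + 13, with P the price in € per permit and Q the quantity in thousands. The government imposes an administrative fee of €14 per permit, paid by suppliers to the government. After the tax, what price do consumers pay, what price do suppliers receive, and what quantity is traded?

Consumers pay €50; suppliers receive €36; quantity = 157.

Before the tax: set 307 − 3P = 4P + 13 → P* = €42, Q* = 181.
With the tax collected from suppliers, supply shifts: Qs = 4(P − 14) + 13.
New equilibrium: consumers pay €50, suppliers receive €36, Q = 157. (Wedge: Pb − Ps = 14.)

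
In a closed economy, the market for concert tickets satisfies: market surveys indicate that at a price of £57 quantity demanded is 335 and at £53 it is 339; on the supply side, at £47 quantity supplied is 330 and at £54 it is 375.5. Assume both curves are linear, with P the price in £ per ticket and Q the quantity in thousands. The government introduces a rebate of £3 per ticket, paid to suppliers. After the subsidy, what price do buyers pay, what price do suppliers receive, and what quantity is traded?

Demand slope: (339 − 335)/(53 − 57) = -1, so Qd = 392 − P.
Supply slope: (375.5 − 330)/(54 − 47) = 6.5, so Qs = 6.5P + 24.5.
Without the subsidy, 392 − P = 6.5P + 24.5 gives 7.5P = 367.5, so P* = £49 and Q* = 343.
With a per-unit subsidy paid to suppliers, each receives P + 3 per unit sold, so supply becomes Qs = 6.5(P + 3) + 24.5.
Solving gives Q = 345.6 with buyers paying £46.4 and suppliers receiving £49.4 (the £3 wedge).

Buyers pay £46.4; suppliers receive £49.4; quantity = 345.6.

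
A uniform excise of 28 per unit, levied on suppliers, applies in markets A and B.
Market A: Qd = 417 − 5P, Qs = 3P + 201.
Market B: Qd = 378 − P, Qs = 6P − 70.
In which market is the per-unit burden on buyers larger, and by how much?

Market B, by 13.5.

Market A: pre-tax P* = 27, Q* = 282; post-tax Q = 229.5; per-unit burden on buyers = 10.5.
Market B: pre-tax P* = 64, Q* = 314; post-tax Q = 290; per-unit burden on buyers = 24.
Difference: 10.5 vs 24 → market B is larger by 13.5.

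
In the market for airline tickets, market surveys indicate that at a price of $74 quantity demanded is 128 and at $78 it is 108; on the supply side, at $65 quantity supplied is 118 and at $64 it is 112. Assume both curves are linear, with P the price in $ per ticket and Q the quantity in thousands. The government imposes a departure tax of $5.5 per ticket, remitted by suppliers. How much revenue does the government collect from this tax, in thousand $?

Demand slope: (108 − 128)/(78 − 74) = -5, so Qd = 498 − 5P.
Supply slope: (112 − 118)/(64 − 65) = 6, so Qs = 6P − 272.
Without the tax, 498 − 5P = 6P − 272 gives 11P = 770, so P* = $70 and Q* = 148.
With the tax collected from suppliers, supply shifts: Qs = 6(P − 5.5) − 272.
New equilibrium: buyers pay $73, suppliers receive $67.5, Q = 133. (Wedge: Pb − Ps = 5.5.)
Revenue = t · Q = 5.5 · 133 = $731.5.

Tax revenue = $731.5 thousand.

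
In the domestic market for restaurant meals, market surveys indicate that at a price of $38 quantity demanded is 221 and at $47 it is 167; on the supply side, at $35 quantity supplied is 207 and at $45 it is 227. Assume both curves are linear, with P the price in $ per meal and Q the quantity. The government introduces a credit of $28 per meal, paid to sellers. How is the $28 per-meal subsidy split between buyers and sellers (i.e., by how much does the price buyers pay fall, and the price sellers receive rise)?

Buyers gain $7 per meal; sellers gain $21 per meal.

Demand slope: (167 − 221)/(47 − 38) = -6, so Qd = 449 − 6P.
Supply slope: (227 − 207)/(45 − 35) = 2, so Qs = 2P + 137.
Before the subsidy: set 449 − 6P = 2P + 137 → P* = $39, Q* = 215.
With a per-unit subsidy paid to sellers, each receives P + 28 per unit sold, so supply becomes Qs = 2(P + 28) + 137.
Solving gives Q = 257 with buyers paying $32 and sellers receiving $60 (the $28 wedge).
Gain to buyers: $7; to sellers: $21. (They sum to $28.)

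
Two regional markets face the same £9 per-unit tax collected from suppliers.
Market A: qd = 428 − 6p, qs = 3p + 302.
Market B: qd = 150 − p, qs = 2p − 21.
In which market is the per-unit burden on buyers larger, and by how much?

Market A: pre-tax p* = £14, q* = 344; post-tax q = 326; per-unit burden on buyers = £3.
Market B: pre-tax p* = £57, q* = 93; post-tax q = 87; per-unit burden on buyers = £6.
Difference: £3 vs £6 → market B is larger by £3.

Market B, by £3.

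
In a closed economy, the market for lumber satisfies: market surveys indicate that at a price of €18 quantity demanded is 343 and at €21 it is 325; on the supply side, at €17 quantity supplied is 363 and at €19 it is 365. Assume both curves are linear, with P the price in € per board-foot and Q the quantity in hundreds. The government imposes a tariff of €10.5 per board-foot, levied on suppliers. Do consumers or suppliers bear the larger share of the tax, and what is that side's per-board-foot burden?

Demand slope: (325 − 343)/(21 − 18) = -6, so Qd = 451 − 6P.
Supply slope: (365 − 363)/(19 − 17) = 1, so Qs = P + 346.
Before the tax: set 451 − 6P = P + 346 → P* = €15, Q* = 361.
With the tax collected from suppliers, supply shifts: Qs = (P − 10.5) + 346.
Solving gives Q = 352 with consumers paying €16.5 and suppliers receiving €6 (the €10.5 wedge).
Per-board-foot burden: consumers €1.5, suppliers €9.
Suppliers take the larger share because supply is less price-elastic here (demand slope 6 vs supply slope 1).

Suppliers bear the larger share: €9 per board-foot.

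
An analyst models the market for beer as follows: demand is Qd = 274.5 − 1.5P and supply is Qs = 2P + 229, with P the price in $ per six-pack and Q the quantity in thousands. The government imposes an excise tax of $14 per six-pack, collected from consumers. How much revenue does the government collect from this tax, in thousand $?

Tax revenue = $3402 thousand.

Before the tax: set 274.5 − 1.5P = 2P + 229 → P* = $13, Q* = 255.
With the tax collected from consumers, demand (in seller-price terms) shifts: Qd = 274.5 − 1.5(P + 14).
New equilibrium: consumers pay $21, sellers receive $7, Q = 243. (Wedge: Pb − Ps = 14.)
Revenue = t · Q = 14 · 243 = $3402.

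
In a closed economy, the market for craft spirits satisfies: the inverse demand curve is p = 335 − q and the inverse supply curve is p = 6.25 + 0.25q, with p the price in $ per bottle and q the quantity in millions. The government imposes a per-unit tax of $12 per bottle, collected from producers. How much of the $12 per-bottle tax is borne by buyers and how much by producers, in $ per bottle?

Rewrite in direct form: qd = 335 − p and qs = 4p − 25.
Without the tax, 335 − p = 4p − 25 gives 5p = 360, so p* = $72 and q* = 263.
With the tax collected from producers, supply shifts: qs = 4(p − 12) − 25.
New equilibrium: buyers pay $81.6, producers receive $69.6, q = 253.4. (Wedge: pb − ps = 12.)
Burden on buyers: $9.6; on producers: $2.4. (They sum to $12.)
The less price-elastic side of the market bears the larger share of a per-unit tax.

Buyers bear $9.6 per bottle; producers bear $2.4 per bottle.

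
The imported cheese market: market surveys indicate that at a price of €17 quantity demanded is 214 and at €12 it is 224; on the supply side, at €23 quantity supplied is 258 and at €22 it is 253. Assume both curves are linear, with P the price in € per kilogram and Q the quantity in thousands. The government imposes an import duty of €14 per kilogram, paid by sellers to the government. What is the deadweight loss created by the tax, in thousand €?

Demand slope: (224 − 214)/(12 − 17) = -2, so Qd = 248 − 2P.
Supply slope: (253 − 258)/(22 − 23) = 5, so Qs = 5P + 143.
Before the tax: set 248 − 2P = 5P + 143 → P* = €15, Q* = 218.
With the tax collected from sellers, supply shifts: Qs = 5(P − 14) + 143.
New equilibrium: consumers pay €25, sellers receive €11, Q = 198. (Wedge: Pb − Ps = 14.)
Quantity falls by |ΔQ| = |218 − 198| = 20.
DWL = ½ · t · |ΔQ| = ½ · 14 · 20 = €140.

Deadweight loss = €140 thousand.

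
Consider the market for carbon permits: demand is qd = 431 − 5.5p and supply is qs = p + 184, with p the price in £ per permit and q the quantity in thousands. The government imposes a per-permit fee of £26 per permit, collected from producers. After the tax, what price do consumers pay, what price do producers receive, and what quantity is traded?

Without the tax, 431 − 5.5p = p + 184 gives 6.5p = 247, so p* = £38 and q* = 222.
With the tax collected from producers, supply shifts: qs = (p − 26) + 184.
Solving gives q = 200 with consumers paying £42 and producers receiving £16 (the £26 wedge).
The less price-elastic side of the market bears the larger share of a per-unit tax.

Consumers pay £42; producers receive £16; quantity = 200.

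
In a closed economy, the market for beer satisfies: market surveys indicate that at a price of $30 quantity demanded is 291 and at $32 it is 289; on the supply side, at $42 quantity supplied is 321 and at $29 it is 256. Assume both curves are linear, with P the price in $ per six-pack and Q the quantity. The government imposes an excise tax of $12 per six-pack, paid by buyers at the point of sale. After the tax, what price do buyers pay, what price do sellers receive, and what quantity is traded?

Demand slope: (289 − 291)/(32 − 30) = -1, so Qd = 321 − P.
Supply slope: (256 − 321)/(29 − 42) = 5, so Qs = 5P + 111.
Before the tax: set 321 − P = 5P + 111 → P* = $35, Q* = 286.
With the tax collected from buyers, demand (in seller-price terms) shifts: Qd = 321 − (P + 12).
New equilibrium: buyers pay $45, sellers receive $33, Q = 276. (Wedge: Pb − Ps = 12.)
The less price-elastic side of the market bears the larger share of a per-unit tax.

Buyers pay $45; sellers receive $33; quantity = 276.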